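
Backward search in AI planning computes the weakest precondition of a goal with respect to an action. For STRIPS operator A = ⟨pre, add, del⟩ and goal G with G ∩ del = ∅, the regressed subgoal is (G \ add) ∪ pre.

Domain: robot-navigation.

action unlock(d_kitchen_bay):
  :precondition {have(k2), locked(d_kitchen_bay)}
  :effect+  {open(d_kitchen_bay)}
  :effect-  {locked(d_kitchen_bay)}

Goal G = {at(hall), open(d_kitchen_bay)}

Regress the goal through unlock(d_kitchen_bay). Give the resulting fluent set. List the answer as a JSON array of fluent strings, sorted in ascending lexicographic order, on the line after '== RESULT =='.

Compute (G \ add) ∪ pre:
  G ∩ del = {}  (empty — regression defined)
  G \ add = {at(hall), open(d_kitchen_bay)} \ {open(d_kitchen_bay)} = {at(hall)}
  ∪ pre   = {at(hall)} ∪ {have(k2), locked(d_kitchen_bay)}
          = {at(hall), have(k2), locked(d_kitchen_bay)}

== RESULT ==
["at(hall)", "have(k2)", "locked(d_kitchen_bay)"]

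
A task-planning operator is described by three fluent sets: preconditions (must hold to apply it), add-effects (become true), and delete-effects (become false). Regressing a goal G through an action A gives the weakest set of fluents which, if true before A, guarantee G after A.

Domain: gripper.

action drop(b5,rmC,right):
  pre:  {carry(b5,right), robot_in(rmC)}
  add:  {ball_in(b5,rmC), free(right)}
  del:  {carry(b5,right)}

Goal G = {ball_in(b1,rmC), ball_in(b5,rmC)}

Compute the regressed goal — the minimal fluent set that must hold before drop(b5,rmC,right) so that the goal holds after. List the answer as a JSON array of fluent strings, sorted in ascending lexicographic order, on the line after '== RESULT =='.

Compute (G \ add) ∪ pre:
  G ∩ del = {}  (empty — regression defined)
  G \ add = {ball_in(b1,rmC), ball_in(b5,rmC)} \ {ball_in(b5,rmC), free(right)} = {ball_in(b1,rmC)}
  ∪ pre   = {ball_in(b1,rmC)} ∪ {carry(b5,right), robot_in(rmC)}
          = {ball_in(b1,rmC), carry(b5,right), robot_in(rmC)}

== RESULT ==
["ball_in(b1,rmC)", "carry(b5,right)", "robot_in(rmC)"]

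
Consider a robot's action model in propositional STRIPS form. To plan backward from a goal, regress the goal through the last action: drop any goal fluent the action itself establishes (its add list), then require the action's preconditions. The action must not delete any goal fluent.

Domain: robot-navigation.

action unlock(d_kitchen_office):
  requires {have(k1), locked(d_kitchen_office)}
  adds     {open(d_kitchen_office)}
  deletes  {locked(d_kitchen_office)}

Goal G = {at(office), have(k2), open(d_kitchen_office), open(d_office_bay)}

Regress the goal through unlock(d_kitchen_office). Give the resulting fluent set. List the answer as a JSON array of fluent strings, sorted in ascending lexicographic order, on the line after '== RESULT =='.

Compute (G \ add) ∪ pre:
  G ∩ del = {}  (empty — regression defined)
  G \ add = {at(office), have(k2), open(d_kitchen_office), open(d_office_bay)} \ {open(d_kitchen_office)} = {at(office), have(k2), open(d_office_bay)}
  ∪ pre   = {at(office), have(k2), open(d_office_bay)} ∪ {have(k1), locked(d_kitchen_office)}
          = {at(office), have(k1), have(k2), locked(d_kitchen_office), open(d_office_bay)}

== RESULT ==
["at(office)", "have(k1)", "have(k2)", "locked(d_kitchen_office)", "open(d_office_bay)"]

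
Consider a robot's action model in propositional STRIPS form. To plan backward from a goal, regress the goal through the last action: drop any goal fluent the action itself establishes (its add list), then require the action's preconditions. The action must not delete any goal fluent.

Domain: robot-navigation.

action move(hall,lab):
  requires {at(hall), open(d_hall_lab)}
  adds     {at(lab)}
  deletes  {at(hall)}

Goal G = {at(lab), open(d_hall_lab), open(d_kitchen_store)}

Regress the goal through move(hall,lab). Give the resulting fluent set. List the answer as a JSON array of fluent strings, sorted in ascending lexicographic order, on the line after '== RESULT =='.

Compute (G \ add) ∪ pre:
  G ∩ del = {}  (empty — regression defined)
  G \ add = {at(lab), open(d_hall_lab), open(d_kitchen_store)} \ {at(lab)} = {open(d_hall_lab), open(d_kitchen_store)}
  ∪ pre   = {open(d_hall_lab), open(d_kitchen_store)} ∪ {at(hall), open(d_hall_lab)}
          = {at(hall), open(d_hall_lab), open(d_kitchen_store)}

== RESULT ==
["at(hall)", "open(d_hall_lab)", "open(d_kitchen_store)"]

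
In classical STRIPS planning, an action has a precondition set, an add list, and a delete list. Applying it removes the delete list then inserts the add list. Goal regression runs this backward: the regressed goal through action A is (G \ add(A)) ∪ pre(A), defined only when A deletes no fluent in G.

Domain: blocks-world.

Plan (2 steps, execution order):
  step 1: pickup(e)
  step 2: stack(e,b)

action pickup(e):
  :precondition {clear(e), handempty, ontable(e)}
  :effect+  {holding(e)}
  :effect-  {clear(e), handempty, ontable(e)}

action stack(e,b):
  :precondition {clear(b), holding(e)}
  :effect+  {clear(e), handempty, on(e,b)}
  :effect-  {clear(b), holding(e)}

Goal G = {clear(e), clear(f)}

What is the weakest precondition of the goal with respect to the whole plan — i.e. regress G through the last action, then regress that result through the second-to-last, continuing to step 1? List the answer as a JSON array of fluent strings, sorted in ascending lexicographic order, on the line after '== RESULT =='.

Work backward from the goal:
  through step 2 (stack(e,b)): drop {clear(e)}, keep {clear(f)}, require {clear(b), holding(e)}
    → {clear(b), clear(f), holding(e)}
  through step 1 (pickup(e)): drop {holding(e)}, keep {clear(b), clear(f)}, require {clear(e), handempty, ontable(e)}
    → {clear(b), clear(e), clear(f), handempty, ontable(e)}

== RESULT ==
["clear(b)", "clear(e)", "clear(f)", "handempty", "ontable(e)"]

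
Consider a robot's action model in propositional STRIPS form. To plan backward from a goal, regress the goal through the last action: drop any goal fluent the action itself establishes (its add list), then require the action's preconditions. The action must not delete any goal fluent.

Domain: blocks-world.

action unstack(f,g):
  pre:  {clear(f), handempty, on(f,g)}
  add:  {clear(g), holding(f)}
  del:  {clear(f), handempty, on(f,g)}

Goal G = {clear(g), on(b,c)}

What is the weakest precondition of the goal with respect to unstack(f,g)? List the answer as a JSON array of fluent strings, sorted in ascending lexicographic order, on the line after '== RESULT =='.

Regress:
  G ∩ del = {}  (empty — regression defined)
  G \ add = {clear(g), on(b,c)} \ {clear(g), holding(f)} = {on(b,c)}
  ∪ pre   = {on(b,c)} ∪ {clear(f), handempty, on(f,g)}
          = {clear(f), handempty, on(b,c), on(f,g)}

== RESULT ==
["clear(f)", "handempty", "on(b,c)", "on(f,g)"]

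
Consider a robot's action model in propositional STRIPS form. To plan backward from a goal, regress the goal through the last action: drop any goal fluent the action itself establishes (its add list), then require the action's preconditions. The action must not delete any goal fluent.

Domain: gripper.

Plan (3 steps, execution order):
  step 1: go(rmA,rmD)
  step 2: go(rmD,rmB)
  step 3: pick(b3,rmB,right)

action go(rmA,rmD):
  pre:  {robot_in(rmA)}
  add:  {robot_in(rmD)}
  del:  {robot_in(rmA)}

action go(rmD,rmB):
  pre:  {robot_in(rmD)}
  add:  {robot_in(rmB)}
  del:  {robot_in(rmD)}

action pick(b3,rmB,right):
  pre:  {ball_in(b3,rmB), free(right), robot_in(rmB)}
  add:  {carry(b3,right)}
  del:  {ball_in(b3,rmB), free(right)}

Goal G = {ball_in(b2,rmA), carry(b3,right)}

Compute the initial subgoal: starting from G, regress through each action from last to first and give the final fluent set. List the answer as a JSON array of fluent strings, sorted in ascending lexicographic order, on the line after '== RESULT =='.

Work backward from the goal:
  through step 3 (pick(b3,rmB,right)): drop {carry(b3,right)}, keep {ball_in(b2,rmA)}, require {ball_in(b3,rmB), free(right), robot_in(rmB)}
    → {ball_in(b2,rmA), ball_in(b3,rmB), free(right), robot_in(rmB)}
  through step 2 (go(rmD,rmB)): drop {robot_in(rmB)}, keep {ball_in(b2,rmA), ball_in(b3,rmB), free(right)}, require {robot_in(rmD)}
    → {ball_in(b2,rmA), ball_in(b3,rmB), free(right), robot_in(rmD)}
  through step 1 (go(rmA,rmD)): drop {robot_in(rmD)}, keep {ball_in(b2,rmA), ball_in(b3,rmB), free(right)}, require {robot_in(rmA)}
    → {ball_in(b2,rmA), ball_in(b3,rmB), free(right), robot_in(rmA)}

== RESULT ==
["ball_in(b2,rmA)", "ball_in(b3,rmB)", "free(right)", "robot_in(rmA)"]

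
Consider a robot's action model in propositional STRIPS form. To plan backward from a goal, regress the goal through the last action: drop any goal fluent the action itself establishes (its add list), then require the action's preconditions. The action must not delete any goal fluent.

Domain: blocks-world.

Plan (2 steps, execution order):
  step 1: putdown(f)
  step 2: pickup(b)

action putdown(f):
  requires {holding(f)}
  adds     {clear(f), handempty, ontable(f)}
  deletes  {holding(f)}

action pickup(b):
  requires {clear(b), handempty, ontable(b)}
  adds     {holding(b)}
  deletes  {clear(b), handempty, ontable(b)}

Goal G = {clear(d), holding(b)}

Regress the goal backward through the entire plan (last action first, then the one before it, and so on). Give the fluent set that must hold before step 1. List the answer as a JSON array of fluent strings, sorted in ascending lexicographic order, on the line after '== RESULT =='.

Regress step by step:
  through step 2 (pickup(b)): drop {holding(b)}, keep {clear(d)}, require {clear(b), handempty, ontable(b)}
    → {clear(b), clear(d), handempty, ontable(b)}
  through step 1 (putdown(f)): drop {handempty}, keep {clear(b), clear(d), ontable(b)}, require {holding(f)}
    → {clear(b), clear(d), holding(f), ontable(b)}

== RESULT ==
["clear(b)", "clear(d)", "holding(f)", "ontable(b)"]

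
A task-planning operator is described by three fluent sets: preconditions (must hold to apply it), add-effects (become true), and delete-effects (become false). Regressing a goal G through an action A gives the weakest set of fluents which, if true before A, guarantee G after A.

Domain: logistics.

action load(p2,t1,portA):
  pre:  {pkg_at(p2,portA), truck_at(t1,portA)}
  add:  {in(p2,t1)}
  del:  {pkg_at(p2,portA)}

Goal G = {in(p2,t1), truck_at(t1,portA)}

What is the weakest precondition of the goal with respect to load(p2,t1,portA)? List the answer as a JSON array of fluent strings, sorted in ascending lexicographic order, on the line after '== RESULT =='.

Compute (G \ add) ∪ pre:
  G ∩ del = {}  (empty — regression defined)
  G \ add = {in(p2,t1), truck_at(t1,portA)} \ {in(p2,t1)} = {truck_at(t1,portA)}
  ∪ pre   = {truck_at(t1,portA)} ∪ {pkg_at(p2,portA), truck_at(t1,portA)}
          = {pkg_at(p2,portA), truck_at(t1,portA)}

== RESULT ==
["pkg_at(p2,portA)", "truck_at(t1,portA)"]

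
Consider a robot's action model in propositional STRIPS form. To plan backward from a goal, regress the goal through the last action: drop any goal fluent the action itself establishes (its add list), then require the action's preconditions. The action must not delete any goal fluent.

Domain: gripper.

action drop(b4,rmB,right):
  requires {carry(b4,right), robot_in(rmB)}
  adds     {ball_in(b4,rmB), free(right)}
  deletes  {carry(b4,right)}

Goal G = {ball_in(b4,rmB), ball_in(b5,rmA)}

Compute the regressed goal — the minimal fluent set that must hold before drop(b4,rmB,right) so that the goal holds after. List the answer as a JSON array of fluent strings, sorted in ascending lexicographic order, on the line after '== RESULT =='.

Regress:
  G ∩ del = {}  (empty — regression defined)
  G \ add = {ball_in(b4,rmB), ball_in(b5,rmA)} \ {ball_in(b4,rmB), free(right)} = {ball_in(b5,rmA)}
  ∪ pre   = {ball_in(b5,rmA)} ∪ {carry(b4,right), robot_in(rmB)}
          = {ball_in(b5,rmA), carry(b4,right), robot_in(rmB)}

== RESULT ==
["ball_in(b5,rmA)", "carry(b4,right)", "robot_in(rmB)"]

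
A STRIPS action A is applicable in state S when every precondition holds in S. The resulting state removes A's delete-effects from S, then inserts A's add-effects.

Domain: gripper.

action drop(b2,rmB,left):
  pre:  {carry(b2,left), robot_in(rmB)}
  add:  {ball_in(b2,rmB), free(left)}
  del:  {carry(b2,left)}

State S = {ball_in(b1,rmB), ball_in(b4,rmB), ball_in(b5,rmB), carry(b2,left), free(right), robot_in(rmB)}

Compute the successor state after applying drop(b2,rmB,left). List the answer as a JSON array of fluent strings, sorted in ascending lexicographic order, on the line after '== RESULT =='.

Compute (S \ del) ∪ add:
  pre ⊆ S: {carry(b2,left), robot_in(rmB)} ⊆ S  — applicable
  S \ del = {ball_in(b1,rmB), ball_in(b4,rmB), ball_in(b5,rmB), free(right), robot_in(rmB)}
  ∪ add   = {ball_in(b1,rmB), ball_in(b2,rmB), ball_in(b4,rmB), ball_in(b5,rmB), free(left), free(right), robot_in(rmB)}

== RESULT ==
["ball_in(b1,rmB)", "ball_in(b2,rmB)", "ball_in(b4,rmB)", "ball_in(b5,rmB)", "free(left)", "free(right)", "robot_in(rmB)"]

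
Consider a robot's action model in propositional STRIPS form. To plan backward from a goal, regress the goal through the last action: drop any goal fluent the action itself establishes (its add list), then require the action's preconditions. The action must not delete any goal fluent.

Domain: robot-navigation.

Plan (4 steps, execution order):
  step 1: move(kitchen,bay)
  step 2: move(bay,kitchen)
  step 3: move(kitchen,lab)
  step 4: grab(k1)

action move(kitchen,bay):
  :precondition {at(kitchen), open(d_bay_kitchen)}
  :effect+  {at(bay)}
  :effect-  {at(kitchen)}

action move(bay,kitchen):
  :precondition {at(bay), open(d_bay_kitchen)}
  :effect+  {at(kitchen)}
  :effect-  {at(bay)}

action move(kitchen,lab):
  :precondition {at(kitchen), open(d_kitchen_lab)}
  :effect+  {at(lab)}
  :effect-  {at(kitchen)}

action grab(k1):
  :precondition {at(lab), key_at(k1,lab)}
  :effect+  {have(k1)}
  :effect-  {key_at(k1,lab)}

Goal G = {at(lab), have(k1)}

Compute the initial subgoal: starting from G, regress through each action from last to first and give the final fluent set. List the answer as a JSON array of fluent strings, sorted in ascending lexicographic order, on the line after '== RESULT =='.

Work backward from the goal:
  through step 4 (grab(k1)): drop {have(k1)}, keep {at(lab)}, require {at(lab), key_at(k1,lab)}
    → {at(lab), key_at(k1,lab)}
  through step 3 (move(kitchen,lab)): drop {at(lab)}, keep {key_at(k1,lab)}, require {at(kitchen), open(d_kitchen_lab)}
    → {at(kitchen), key_at(k1,lab), open(d_kitchen_lab)}
  through step 2 (move(bay,kitchen)): drop {at(kitchen)}, keep {key_at(k1,lab), open(d_kitchen_lab)}, require {at(bay), open(d_bay_kitchen)}
    → {at(bay), key_at(k1,lab), open(d_bay_kitchen), open(d_kitchen_lab)}
  through step 1 (move(kitchen,bay)): drop {at(bay)}, keep {key_at(k1,lab), open(d_bay_kitchen), open(d_kitchen_lab)}, require {at(kitchen), open(d_bay_kitchen)}
    → {at(kitchen), key_at(k1,lab), open(d_bay_kitchen), open(d_kitchen_lab)}

== RESULT ==
["at(kitchen)", "key_at(k1,lab)", "open(d_bay_kitchen)", "open(d_kitchen_lab)"]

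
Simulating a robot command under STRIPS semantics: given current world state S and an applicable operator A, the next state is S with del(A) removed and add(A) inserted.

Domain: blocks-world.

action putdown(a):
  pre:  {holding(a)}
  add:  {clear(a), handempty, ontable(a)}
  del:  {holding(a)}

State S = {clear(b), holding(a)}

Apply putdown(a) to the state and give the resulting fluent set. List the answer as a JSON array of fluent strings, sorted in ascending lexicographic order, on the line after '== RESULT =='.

Compute (S \ del) ∪ add:
  pre ⊆ S: {holding(a)} ⊆ S  — applicable
  S \ del = {clear(b)}
  ∪ add   = {clear(a), clear(b), handempty, ontable(a)}

== RESULT ==
["clear(a)", "clear(b)", "handempty", "ontable(a)"]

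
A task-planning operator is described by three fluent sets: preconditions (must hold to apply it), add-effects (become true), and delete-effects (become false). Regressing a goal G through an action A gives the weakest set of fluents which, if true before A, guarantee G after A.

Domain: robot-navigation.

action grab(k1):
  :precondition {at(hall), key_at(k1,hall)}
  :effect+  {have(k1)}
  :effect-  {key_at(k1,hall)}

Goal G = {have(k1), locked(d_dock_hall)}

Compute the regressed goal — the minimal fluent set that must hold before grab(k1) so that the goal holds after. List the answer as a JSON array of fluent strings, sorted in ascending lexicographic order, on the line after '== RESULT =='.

Compute (G \ add) ∪ pre:
  G ∩ del = {}  (empty — regression defined)
  G \ add = {have(k1), locked(d_dock_hall)} \ {have(k1)} = {locked(d_dock_hall)}
  ∪ pre   = {locked(d_dock_hall)} ∪ {at(hall), key_at(k1,hall)}
          = {at(hall), key_at(k1,hall), locked(d_dock_hall)}

== RESULT ==
["at(hall)", "key_at(k1,hall)", "locked(d_dock_hall)"]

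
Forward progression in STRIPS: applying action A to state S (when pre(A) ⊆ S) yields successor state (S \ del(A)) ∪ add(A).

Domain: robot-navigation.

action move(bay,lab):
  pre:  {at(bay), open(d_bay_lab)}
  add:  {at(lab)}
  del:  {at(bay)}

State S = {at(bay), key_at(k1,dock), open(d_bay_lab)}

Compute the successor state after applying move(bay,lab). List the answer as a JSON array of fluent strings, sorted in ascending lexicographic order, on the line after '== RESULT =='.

Compute (S \ del) ∪ add:
  pre ⊆ S: {at(bay), open(d_bay_lab)} ⊆ S  — applicable
  S \ del = {key_at(k1,dock), open(d_bay_lab)}
  ∪ add   = {at(lab), key_at(k1,dock), open(d_bay_lab)}

== RESULT ==
["at(lab)", "key_at(k1,dock)", "open(d_bay_lab)"]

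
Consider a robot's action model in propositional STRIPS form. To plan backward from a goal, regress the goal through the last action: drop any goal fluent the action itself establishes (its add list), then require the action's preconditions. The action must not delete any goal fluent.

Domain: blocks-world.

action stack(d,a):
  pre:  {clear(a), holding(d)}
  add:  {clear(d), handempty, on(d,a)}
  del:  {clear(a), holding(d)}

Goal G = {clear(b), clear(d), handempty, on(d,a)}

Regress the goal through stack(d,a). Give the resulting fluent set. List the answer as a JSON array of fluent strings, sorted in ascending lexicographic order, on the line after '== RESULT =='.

Compute (G \ add) ∪ pre:
  G ∩ del = {}  (empty — regression defined)
  G \ add = {clear(b), clear(d), handempty, on(d,a)} \ {clear(d), handempty, on(d,a)} = {clear(b)}
  ∪ pre   = {clear(b)} ∪ {clear(a), holding(d)}
          = {clear(a), clear(b), holding(d)}

== RESULT ==
["clear(a)", "clear(b)", "holding(d)"]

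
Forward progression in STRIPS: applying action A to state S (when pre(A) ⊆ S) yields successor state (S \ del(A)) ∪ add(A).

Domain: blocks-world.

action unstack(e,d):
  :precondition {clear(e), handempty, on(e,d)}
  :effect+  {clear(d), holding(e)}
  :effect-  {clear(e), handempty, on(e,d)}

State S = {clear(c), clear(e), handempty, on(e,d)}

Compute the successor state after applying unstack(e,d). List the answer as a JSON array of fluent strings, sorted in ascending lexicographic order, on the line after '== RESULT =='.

Compute (S \ del) ∪ add:
  pre ⊆ S: {clear(e), handempty, on(e,d)} ⊆ S  — applicable
  S \ del = {clear(c)}
  ∪ add   = {clear(c), clear(d), holding(e)}

== RESULT ==
["clear(c)", "clear(d)", "holding(e)"]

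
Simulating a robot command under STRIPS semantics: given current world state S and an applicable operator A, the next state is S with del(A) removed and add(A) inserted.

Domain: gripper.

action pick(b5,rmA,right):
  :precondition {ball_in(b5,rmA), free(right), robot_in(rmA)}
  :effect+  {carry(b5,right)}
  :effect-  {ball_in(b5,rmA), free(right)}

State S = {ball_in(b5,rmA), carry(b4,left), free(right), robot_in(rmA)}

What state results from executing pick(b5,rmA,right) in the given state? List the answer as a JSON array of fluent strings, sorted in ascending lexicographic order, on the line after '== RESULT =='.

Compute (S \ del) ∪ add:
  pre ⊆ S: {ball_in(b5,rmA), free(right), robot_in(rmA)} ⊆ S  — applicable
  S \ del = {carry(b4,left), robot_in(rmA)}
  ∪ add   = {carry(b4,left), carry(b5,right), robot_in(rmA)}

== RESULT ==
["carry(b4,left)", "carry(b5,right)", "robot_in(rmA)"]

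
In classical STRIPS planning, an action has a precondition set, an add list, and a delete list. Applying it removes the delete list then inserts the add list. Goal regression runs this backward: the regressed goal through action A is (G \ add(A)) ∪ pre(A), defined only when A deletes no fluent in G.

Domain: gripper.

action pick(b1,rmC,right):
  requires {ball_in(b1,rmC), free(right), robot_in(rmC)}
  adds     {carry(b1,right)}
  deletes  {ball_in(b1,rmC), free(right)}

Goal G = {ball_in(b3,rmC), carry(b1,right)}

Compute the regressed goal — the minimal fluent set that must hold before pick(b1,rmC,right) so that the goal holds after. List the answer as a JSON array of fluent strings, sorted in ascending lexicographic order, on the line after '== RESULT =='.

Compute (G \ add) ∪ pre:
  G ∩ del = {}  (empty — regression defined)
  G \ add = {ball_in(b3,rmC), carry(b1,right)} \ {carry(b1,right)} = {ball_in(b3,rmC)}
  ∪ pre   = {ball_in(b3,rmC)} ∪ {ball_in(b1,rmC), free(right), robot_in(rmC)}
          = {ball_in(b1,rmC), ball_in(b3,rmC), free(right), robot_in(rmC)}

== RESULT ==
["ball_in(b1,rmC)", "ball_in(b3,rmC)", "free(right)", "robot_in(rmC)"]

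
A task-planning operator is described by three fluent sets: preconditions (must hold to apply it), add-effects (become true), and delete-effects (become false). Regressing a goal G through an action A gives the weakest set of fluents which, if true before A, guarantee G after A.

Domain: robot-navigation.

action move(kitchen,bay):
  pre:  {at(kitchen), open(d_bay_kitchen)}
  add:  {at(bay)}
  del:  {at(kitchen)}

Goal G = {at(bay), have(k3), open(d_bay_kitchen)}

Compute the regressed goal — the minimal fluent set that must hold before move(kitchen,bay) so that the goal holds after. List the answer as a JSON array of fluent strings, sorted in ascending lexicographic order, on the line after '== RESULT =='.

Regress:
  G ∩ del = {}  (empty — regression defined)
  G \ add = {at(bay), have(k3), open(d_bay_kitchen)} \ {at(bay)} = {have(k3), open(d_bay_kitchen)}
  ∪ pre   = {have(k3), open(d_bay_kitchen)} ∪ {at(kitchen), open(d_bay_kitchen)}
          = {at(kitchen), have(k3), open(d_bay_kitchen)}

== RESULT ==
["at(kitchen)", "have(k3)", "open(d_bay_kitchen)"]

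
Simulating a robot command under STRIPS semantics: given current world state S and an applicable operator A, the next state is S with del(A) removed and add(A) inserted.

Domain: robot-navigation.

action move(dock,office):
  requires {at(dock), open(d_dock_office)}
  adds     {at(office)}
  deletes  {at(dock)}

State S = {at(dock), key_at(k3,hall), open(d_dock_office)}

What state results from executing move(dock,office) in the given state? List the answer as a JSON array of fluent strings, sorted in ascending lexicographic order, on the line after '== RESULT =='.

Compute (S \ del) ∪ add:
  pre ⊆ S: {at(dock), open(d_dock_office)} ⊆ S  — applicable
  S \ del = {key_at(k3,hall), open(d_dock_office)}
  ∪ add   = {at(office), key_at(k3,hall), open(d_dock_office)}

== RESULT ==
["at(office)", "key_at(k3,hall)", "open(d_dock_office)"]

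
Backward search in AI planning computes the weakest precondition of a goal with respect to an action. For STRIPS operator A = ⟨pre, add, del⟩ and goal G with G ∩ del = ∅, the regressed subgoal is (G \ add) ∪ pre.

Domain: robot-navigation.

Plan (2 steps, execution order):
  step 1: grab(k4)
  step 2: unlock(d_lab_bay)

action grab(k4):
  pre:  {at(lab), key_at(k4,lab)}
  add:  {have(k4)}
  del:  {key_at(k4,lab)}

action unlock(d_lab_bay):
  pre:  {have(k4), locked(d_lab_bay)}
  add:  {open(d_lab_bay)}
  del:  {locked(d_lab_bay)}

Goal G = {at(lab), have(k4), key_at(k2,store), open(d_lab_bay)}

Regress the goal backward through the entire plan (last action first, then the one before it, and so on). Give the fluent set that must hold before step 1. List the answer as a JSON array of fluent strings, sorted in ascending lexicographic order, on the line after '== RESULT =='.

Regress step by step:
  through step 2 (unlock(d_lab_bay)): drop {open(d_lab_bay)}, keep {at(lab), have(k4), key_at(k2,store)}, require {have(k4), locked(d_lab_bay)}
    → {at(lab), have(k4), key_at(k2,store), locked(d_lab_bay)}
  through step 1 (grab(k4)): drop {have(k4)}, keep {at(lab), key_at(k2,store), locked(d_lab_bay)}, require {at(lab), key_at(k4,lab)}
    → {at(lab), key_at(k2,store), key_at(k4,lab), locked(d_lab_bay)}

== RESULT ==
["at(lab)", "key_at(k2,store)", "key_at(k4,lab)", "locked(d_lab_bay)"]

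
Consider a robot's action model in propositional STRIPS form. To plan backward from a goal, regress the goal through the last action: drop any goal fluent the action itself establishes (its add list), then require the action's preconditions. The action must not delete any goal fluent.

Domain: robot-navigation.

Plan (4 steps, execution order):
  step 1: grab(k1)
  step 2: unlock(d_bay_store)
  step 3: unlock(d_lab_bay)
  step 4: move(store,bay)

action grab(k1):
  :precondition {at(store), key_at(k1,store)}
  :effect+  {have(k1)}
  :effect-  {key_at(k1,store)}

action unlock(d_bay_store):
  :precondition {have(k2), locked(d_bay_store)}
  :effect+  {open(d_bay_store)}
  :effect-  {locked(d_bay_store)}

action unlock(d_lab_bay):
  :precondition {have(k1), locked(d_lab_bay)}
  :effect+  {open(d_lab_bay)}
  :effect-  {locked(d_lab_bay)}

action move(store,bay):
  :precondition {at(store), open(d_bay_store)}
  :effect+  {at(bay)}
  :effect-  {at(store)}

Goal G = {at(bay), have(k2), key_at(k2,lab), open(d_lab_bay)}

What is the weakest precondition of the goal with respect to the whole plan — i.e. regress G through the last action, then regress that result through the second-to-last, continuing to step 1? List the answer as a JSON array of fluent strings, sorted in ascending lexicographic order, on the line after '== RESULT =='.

Regress step by step:
  through step 4 (move(store,bay)): drop {at(bay)}, keep {have(k2), key_at(k2,lab), open(d_lab_bay)}, require {at(store), open(d_bay_store)}
    → {at(store), have(k2), key_at(k2,lab), open(d_bay_store), open(d_lab_bay)}
  through step 3 (unlock(d_lab_bay)): drop {open(d_lab_bay)}, keep {at(store), have(k2), key_at(k2,lab), open(d_bay_store)}, require {have(k1), locked(d_lab_bay)}
    → {at(store), have(k1), have(k2), key_at(k2,lab), locked(d_lab_bay), open(d_bay_store)}
  through step 2 (unlock(d_bay_store)): drop {open(d_bay_store)}, keep {at(store), have(k1), have(k2), key_at(k2,lab), locked(d_lab_bay)}, require {have(k2), locked(d_bay_store)}
    → {at(store), have(k1), have(k2), key_at(k2,lab), locked(d_bay_store), locked(d_lab_bay)}
  through step 1 (grab(k1)): drop {have(k1)}, keep {at(store), have(k2), key_at(k2,lab), locked(d_bay_store), locked(d_lab_bay)}, require {at(store), key_at(k1,store)}
    → {at(store), have(k2), key_at(k1,store), key_at(k2,lab), locked(d_bay_store), locked(d_lab_bay)}

== RESULT ==
["at(store)", "have(k2)", "key_at(k1,store)", "key_at(k2,lab)", "locked(d_bay_store)", "locked(d_lab_bay)"]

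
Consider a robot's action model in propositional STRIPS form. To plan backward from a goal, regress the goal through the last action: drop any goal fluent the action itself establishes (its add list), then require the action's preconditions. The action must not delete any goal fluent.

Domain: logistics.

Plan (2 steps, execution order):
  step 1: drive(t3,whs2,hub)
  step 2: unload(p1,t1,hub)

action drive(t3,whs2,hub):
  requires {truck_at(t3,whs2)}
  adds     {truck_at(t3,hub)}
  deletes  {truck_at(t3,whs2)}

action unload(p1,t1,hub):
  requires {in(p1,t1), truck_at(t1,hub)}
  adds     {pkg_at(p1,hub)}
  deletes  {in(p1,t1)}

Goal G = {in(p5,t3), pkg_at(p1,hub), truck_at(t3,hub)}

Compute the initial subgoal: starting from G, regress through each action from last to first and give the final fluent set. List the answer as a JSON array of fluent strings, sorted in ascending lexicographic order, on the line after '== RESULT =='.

Work backward from the goal:
  through step 2 (unload(p1,t1,hub)): drop {pkg_at(p1,hub)}, keep {in(p5,t3), truck_at(t3,hub)}, require {in(p1,t1), truck_at(t1,hub)}
    → {in(p1,t1), in(p5,t3), truck_at(t1,hub), truck_at(t3,hub)}
  through step 1 (drive(t3,whs2,hub)): drop {truck_at(t3,hub)}, keep {in(p1,t1), in(p5,t3), truck_at(t1,hub)}, require {truck_at(t3,whs2)}
    → {in(p1,t1), in(p5,t3), truck_at(t1,hub), truck_at(t3,whs2)}

== RESULT ==
["in(p1,t1)", "in(p5,t3)", "truck_at(t1,hub)", "truck_at(t3,whs2)"]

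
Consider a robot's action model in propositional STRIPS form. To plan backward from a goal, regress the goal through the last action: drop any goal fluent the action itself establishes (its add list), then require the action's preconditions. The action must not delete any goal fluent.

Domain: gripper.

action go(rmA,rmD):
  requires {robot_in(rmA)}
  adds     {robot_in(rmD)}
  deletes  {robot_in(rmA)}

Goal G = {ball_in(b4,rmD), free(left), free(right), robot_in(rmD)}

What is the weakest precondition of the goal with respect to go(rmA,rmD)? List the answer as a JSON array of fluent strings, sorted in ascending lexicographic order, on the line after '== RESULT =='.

Compute (G \ add) ∪ pre:
  G ∩ del = {}  (empty — regression defined)
  G \ add = {ball_in(b4,rmD), free(left), free(right), robot_in(rmD)} \ {robot_in(rmD)} = {ball_in(b4,rmD), free(left), free(right)}
  ∪ pre   = {ball_in(b4,rmD), free(left), free(right)} ∪ {robot_in(rmA)}
          = {ball_in(b4,rmD), free(left), free(right), robot_in(rmA)}

== RESULT ==
["ball_in(b4,rmD)", "free(left)", "free(right)", "robot_in(rmA)"]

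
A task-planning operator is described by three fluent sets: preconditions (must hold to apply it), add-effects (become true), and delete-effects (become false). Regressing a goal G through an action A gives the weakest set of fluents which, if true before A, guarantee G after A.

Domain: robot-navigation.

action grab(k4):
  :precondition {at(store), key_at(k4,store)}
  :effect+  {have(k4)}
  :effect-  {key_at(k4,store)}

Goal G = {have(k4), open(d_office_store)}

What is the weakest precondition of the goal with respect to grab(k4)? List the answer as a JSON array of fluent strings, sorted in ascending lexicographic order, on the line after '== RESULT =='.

Regress:
  G ∩ del = {}  (empty — regression defined)
  G \ add = {have(k4), open(d_office_store)} \ {have(k4)} = {open(d_office_store)}
  ∪ pre   = {open(d_office_store)} ∪ {at(store), key_at(k4,store)}
          = {at(store), key_at(k4,store), open(d_office_store)}

== RESULT ==
["at(store)", "key_at(k4,store)", "open(d_office_store)"]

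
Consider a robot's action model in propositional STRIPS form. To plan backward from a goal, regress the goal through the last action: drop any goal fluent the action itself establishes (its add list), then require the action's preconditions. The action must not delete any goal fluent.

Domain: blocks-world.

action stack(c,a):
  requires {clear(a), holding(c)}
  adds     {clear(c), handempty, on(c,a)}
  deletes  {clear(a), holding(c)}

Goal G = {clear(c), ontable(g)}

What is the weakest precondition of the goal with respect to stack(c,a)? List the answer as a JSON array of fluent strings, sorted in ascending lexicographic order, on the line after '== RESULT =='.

Regress:
  G ∩ del = {}  (empty — regression defined)
  G \ add = {clear(c), ontable(g)} \ {clear(c), handempty, on(c,a)} = {ontable(g)}
  ∪ pre   = {ontable(g)} ∪ {clear(a), holding(c)}
          = {clear(a), holding(c), ontable(g)}

== RESULT ==
["clear(a)", "holding(c)", "ontable(g)"]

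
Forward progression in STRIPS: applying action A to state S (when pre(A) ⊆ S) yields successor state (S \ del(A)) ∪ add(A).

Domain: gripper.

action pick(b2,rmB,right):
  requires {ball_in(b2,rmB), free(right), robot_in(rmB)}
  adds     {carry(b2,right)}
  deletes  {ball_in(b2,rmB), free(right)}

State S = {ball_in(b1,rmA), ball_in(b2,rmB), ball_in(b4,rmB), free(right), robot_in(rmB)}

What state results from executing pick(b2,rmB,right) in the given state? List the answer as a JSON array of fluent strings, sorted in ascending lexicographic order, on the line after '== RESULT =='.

Compute (S \ del) ∪ add:
  pre ⊆ S: {ball_in(b2,rmB), free(right), robot_in(rmB)} ⊆ S  — applicable
  S \ del = {ball_in(b1,rmA), ball_in(b4,rmB), robot_in(rmB)}
  ∪ add   = {ball_in(b1,rmA), ball_in(b4,rmB), carry(b2,right), robot_in(rmB)}

== RESULT ==
["ball_in(b1,rmA)", "ball_in(b4,rmB)", "carry(b2,right)", "robot_in(rmB)"]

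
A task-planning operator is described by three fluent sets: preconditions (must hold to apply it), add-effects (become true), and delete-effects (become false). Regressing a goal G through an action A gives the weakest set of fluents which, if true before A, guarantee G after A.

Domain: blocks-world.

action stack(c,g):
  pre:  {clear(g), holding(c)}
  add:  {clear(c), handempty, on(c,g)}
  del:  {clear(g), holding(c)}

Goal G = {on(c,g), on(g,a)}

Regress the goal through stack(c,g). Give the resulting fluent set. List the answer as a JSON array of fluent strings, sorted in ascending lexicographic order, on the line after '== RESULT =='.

Compute (G \ add) ∪ pre:
  G ∩ del = {}  (empty — regression defined)
  G \ add = {on(c,g), on(g,a)} \ {clear(c), handempty, on(c,g)} = {on(g,a)}
  ∪ pre   = {on(g,a)} ∪ {clear(g), holding(c)}
          = {clear(g), holding(c), on(g,a)}

== RESULT ==
["clear(g)", "holding(c)", "on(g,a)"]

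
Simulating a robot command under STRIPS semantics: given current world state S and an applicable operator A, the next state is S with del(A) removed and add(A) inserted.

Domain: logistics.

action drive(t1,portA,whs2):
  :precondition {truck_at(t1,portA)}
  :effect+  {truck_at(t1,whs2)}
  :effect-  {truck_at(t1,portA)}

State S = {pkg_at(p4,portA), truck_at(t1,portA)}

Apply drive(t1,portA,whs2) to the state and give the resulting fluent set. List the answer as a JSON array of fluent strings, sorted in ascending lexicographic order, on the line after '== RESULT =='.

Compute (S \ del) ∪ add:
  pre ⊆ S: {truck_at(t1,portA)} ⊆ S  — applicable
  S \ del = {pkg_at(p4,portA)}
  ∪ add   = {pkg_at(p4,portA), truck_at(t1,whs2)}

== RESULT ==
["pkg_at(p4,portA)", "truck_at(t1,whs2)"]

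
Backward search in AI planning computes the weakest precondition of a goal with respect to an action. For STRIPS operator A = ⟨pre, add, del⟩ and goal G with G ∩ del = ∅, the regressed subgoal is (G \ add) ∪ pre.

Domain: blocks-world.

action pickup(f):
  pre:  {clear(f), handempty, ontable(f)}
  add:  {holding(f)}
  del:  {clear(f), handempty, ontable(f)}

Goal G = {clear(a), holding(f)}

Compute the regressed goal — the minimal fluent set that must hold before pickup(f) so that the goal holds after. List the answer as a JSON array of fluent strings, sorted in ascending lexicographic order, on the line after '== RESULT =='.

Regress:
  G ∩ del = {}  (empty — regression defined)
  G \ add = {clear(a), holding(f)} \ {holding(f)} = {clear(a)}
  ∪ pre   = {clear(a)} ∪ {clear(f), handempty, ontable(f)}
          = {clear(a), clear(f), handempty, ontable(f)}

== RESULT ==
["clear(a)", "clear(f)", "handempty", "ontable(f)"]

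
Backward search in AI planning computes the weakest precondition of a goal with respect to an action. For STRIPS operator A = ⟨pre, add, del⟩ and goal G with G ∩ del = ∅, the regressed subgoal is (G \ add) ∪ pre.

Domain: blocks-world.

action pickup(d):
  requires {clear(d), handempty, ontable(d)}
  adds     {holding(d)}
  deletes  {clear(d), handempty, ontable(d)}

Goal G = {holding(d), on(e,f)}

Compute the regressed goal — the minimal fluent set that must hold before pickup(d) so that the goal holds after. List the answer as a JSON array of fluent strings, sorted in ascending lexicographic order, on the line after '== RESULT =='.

Regress:
  G ∩ del = {}  (empty — regression defined)
  G \ add = {holding(d), on(e,f)} \ {holding(d)} = {on(e,f)}
  ∪ pre   = {on(e,f)} ∪ {clear(d), handempty, ontable(d)}
          = {clear(d), handempty, on(e,f), ontable(d)}

== RESULT ==
["clear(d)", "handempty", "on(e,f)", "ontable(d)"]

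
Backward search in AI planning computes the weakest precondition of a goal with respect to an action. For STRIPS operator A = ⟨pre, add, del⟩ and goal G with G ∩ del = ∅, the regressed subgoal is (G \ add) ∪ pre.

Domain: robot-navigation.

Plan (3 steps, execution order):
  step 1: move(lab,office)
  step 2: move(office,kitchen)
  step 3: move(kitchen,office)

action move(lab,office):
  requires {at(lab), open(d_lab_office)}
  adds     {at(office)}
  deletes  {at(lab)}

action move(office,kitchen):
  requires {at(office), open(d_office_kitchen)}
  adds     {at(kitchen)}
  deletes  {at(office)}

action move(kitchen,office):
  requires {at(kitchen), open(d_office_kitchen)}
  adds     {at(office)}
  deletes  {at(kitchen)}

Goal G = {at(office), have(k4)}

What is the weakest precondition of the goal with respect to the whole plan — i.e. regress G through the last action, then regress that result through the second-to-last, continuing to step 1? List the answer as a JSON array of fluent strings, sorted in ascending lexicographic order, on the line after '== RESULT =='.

Regress step by step:
  through step 3 (move(kitchen,office)): drop {at(office)}, keep {have(k4)}, require {at(kitchen), open(d_office_kitchen)}
    → {at(kitchen), have(k4), open(d_office_kitchen)}
  through step 2 (move(office,kitchen)): drop {at(kitchen)}, keep {have(k4), open(d_office_kitchen)}, require {at(office), open(d_office_kitchen)}
    → {at(office), have(k4), open(d_office_kitchen)}
  through step 1 (move(lab,office)): drop {at(office)}, keep {have(k4), open(d_office_kitchen)}, require {at(lab), open(d_lab_office)}
    → {at(lab), have(k4), open(d_lab_office), open(d_office_kitchen)}

== RESULT ==
["at(lab)", "have(k4)", "open(d_lab_office)", "open(d_office_kitchen)"]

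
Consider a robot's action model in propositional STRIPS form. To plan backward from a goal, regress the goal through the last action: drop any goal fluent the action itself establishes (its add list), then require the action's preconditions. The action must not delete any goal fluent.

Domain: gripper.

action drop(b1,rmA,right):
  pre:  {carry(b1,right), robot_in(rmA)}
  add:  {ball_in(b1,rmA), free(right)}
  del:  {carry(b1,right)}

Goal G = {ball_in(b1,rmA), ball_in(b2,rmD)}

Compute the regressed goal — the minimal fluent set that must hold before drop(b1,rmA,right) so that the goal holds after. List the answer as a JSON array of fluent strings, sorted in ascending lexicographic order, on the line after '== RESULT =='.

Compute (G \ add) ∪ pre:
  G ∩ del = {}  (empty — regression defined)
  G \ add = {ball_in(b1,rmA), ball_in(b2,rmD)} \ {ball_in(b1,rmA), free(right)} = {ball_in(b2,rmD)}
  ∪ pre   = {ball_in(b2,rmD)} ∪ {carry(b1,right), robot_in(rmA)}
          = {ball_in(b2,rmD), carry(b1,right), robot_in(rmA)}

== RESULT ==
["ball_in(b2,rmD)", "carry(b1,right)", "robot_in(rmA)"]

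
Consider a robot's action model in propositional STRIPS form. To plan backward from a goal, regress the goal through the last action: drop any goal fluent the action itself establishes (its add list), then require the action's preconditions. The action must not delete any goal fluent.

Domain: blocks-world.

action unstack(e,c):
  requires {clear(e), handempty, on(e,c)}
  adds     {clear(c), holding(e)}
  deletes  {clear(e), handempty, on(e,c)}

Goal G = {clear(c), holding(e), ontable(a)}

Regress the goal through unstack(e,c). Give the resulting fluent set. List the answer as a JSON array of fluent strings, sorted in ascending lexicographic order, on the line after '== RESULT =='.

Compute (G \ add) ∪ pre:
  G ∩ del = {}  (empty — regression defined)
  G \ add = {clear(c), holding(e), ontable(a)} \ {clear(c), holding(e)} = {ontable(a)}
  ∪ pre   = {ontable(a)} ∪ {clear(e), handempty, on(e,c)}
          = {clear(e), handempty, on(e,c), ontable(a)}

== RESULT ==
["clear(e)", "handempty", "on(e,c)", "ontable(a)"]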